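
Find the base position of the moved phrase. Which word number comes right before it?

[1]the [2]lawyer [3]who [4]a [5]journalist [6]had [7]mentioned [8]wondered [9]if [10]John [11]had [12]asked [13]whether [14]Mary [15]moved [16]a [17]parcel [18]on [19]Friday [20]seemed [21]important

The displaced element is "the lawyer" (word 2).
It is linked across 1 clause boundary (Ø).
It functions as the subject of "wondered", so the gap sits immediately after word 7 ("mentioned").
Base order: A journalist had mentioned that the lawyer wondered if John had asked whether Mary moved a parcel on Friday.

7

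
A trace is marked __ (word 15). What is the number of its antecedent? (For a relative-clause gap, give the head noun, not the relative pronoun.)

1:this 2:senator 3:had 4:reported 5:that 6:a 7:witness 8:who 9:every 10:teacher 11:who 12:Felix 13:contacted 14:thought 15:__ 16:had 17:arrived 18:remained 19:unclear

The gap at 15 is the subject of "arrived", inside a relative clause.
The relative pronoun is "who" (word 8); it is bound by the head noun immediately before it.
Its filler is the head noun "witness", at word 7.

7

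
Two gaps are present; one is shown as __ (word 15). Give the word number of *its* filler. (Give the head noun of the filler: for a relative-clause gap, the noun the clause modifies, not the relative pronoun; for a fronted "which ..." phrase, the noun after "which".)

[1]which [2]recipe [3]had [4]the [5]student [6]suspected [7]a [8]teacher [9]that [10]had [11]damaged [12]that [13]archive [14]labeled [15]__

The marked gap is the direct object of "labeled".
Its filler is the fronted wh-phrase "which recipe", at word 2.
(The other dependency links word 8 to a gap after word 9.)

2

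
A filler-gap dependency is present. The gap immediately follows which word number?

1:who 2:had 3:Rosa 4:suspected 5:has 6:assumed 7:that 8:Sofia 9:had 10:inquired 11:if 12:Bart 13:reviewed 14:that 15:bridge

The displaced element is "who" (word 1).
It is linked across 1 clause boundary (Ø).
It functions as the subject of "assumed", so the gap sits immediately after word 4 ("suspected").
Base order: Rosa had suspected that who has assumed that Sofia had inquired if Bart reviewed that bridge.

4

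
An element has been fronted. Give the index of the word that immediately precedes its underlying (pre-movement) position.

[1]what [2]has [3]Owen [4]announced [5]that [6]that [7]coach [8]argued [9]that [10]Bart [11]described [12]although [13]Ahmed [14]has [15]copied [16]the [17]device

The displaced element is "what" (word 1).
It is linked across 2 clause boundaries (that → that).
It functions as the direct object of "described", so the gap sits immediately after word 11 ("described").
Base order: Owen has announced that that coach argued that Bart described what although Ahmed has copied the device.

11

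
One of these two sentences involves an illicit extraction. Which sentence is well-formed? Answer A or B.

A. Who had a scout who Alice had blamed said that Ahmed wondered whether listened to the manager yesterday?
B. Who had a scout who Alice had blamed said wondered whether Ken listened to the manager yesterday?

B

In A, the wh-phrase is extracted from inside a wh-island (introduced by "whether"), which blocks movement.
In B, the extraction path crosses only that-complement boundaries, which are transparent.
So B is grammatical.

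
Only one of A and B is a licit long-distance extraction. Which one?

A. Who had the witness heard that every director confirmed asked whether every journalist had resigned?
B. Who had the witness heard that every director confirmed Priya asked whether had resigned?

A

In B, the wh-phrase is extracted from inside a wh-island (introduced by "whether"), which blocks movement.
In A, the extraction path crosses only that-complement boundaries, which are transparent.
So A is grammatical.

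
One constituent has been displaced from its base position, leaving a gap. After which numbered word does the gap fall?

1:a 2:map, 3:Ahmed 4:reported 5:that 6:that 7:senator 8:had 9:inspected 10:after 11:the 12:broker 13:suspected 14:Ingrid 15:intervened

The displaced element is "a map" (word 2).
It is linked across 1 clause boundary (that).
It functions as the direct object of "inspected", so the gap sits immediately after word 9 ("inspected").
Base order: Ahmed reported that that senator had inspected a map after the broker suspected Ingrid intervened.

9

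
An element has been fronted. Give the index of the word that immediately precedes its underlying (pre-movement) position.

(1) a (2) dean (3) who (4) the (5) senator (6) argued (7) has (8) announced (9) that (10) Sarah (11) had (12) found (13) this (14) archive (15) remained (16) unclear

6

The displaced element is "a dean" (word 2).
It is linked across 1 clause boundary (Ø).
It functions as the subject of "announced", so the gap sits immediately after word 6 ("argued").
Base order: The senator argued that a dean has announced that Sarah had found this archive.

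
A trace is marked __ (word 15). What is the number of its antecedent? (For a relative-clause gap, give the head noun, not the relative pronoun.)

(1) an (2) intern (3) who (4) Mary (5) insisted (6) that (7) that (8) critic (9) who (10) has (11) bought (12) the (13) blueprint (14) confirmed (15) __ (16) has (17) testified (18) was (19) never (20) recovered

The gap at 15 is the subject of "testified", inside a relative clause.
The relative pronoun is "who" (word 3); it is bound by the head noun immediately before it.
Its filler is the head noun "intern", at word 2.

2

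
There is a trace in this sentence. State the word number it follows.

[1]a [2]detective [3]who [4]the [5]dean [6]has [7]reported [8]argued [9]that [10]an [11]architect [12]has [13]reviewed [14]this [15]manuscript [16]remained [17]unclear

7

The displaced element is "a detective" (word 2).
It is linked across 1 clause boundary (Ø).
It functions as the subject of "argued", so the gap sits immediately after word 7 ("reported").
Base order: The dean has reported a detective argued that an architect has reviewed this manuscript.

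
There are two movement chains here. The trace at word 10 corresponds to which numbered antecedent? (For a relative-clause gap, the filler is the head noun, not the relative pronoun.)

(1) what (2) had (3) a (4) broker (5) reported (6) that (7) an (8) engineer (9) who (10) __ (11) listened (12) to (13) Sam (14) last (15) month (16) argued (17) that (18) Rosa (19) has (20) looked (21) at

8

The marked gap is inside the relative clause, the subject of "listened".
Its filler is the head noun "engineer" (via "who"), at word 8.
(The other dependency links word 1 to a gap after word 21.)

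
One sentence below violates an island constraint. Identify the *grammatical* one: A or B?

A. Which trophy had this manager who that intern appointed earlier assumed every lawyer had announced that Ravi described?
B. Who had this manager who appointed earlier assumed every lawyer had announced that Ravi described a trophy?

A

In B, the wh-phrase is extracted from inside a complex-NP island (relative clause) (introduced by "who"), which blocks movement.
In A, the extraction path crosses only that-complement boundaries, which are transparent.
So A is grammatical.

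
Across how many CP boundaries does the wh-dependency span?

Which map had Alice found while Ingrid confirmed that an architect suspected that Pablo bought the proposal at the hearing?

0

"which map" originates inside the matrix clause — no clause boundary is crossed.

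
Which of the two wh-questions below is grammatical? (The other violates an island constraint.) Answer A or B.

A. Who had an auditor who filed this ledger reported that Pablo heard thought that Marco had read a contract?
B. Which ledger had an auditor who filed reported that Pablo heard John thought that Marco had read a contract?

In B, the wh-phrase is extracted from inside a complex-NP island (relative clause) (introduced by "who"), which blocks movement.
In A, the extraction path crosses only that-complement boundaries, which are transparent.
So A is grammatical.

A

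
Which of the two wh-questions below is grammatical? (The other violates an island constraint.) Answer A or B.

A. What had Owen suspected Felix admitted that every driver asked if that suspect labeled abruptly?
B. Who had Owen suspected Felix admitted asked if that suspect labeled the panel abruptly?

B

In A, the wh-phrase is extracted from inside a wh-island (introduced by "if"), which blocks movement.
In B, the extraction path crosses only that-complement boundaries, which are transparent.
So B is grammatical.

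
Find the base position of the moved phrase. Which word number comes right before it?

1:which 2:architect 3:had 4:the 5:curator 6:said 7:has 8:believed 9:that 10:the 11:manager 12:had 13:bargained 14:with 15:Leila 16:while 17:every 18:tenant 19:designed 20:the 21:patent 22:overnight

6

The displaced element is "which architect" (word 2).
It is linked across 1 clause boundary (Ø).
It functions as the subject of "believed", so the gap sits immediately after word 6 ("said").
Base order: The curator had said that which architect has believed that the manager had bargained with Leila while every tenant designed the patent overnight.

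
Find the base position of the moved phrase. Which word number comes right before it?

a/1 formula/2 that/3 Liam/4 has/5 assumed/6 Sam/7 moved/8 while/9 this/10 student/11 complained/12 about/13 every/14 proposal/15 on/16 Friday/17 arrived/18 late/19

8

The displaced element is "a formula" (word 2).
It is linked across 1 clause boundary (Ø).
It functions as the direct object of "moved", so the gap sits immediately after word 8 ("moved").
Base order: Liam has assumed Sam moved a formula while this student complained about every proposal on Friday.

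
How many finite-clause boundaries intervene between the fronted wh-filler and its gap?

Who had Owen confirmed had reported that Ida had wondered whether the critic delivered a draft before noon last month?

1

"who" is extracted from the subject of "reported".
Boundaries crossed, outermost first: [Ø] — 1 in total.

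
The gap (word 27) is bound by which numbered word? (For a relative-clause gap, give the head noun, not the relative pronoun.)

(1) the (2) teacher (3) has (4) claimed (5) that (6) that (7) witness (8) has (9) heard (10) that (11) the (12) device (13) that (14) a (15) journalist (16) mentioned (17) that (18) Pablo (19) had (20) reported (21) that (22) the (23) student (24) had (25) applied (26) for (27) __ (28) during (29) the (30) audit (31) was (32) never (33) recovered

The gap at 27 is the prepositional object of "applied", inside a relative clause.
The relative pronoun is "that" (word 13); it is bound by the head noun immediately before it.
Its filler is the head noun "device", at word 12.

12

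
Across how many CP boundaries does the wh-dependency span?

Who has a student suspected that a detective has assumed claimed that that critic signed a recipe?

2

"who" is extracted from the subject of "claimed".
Boundaries crossed, outermost first: [that], [Ø] — 2 in total.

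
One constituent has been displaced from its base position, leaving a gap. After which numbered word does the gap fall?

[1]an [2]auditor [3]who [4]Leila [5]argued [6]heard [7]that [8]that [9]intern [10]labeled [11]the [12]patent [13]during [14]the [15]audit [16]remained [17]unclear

5

The displaced element is "an auditor" (word 2).
It is linked across 1 clause boundary (Ø).
It functions as the subject of "heard", so the gap sits immediately after word 5 ("argued").
Base order: Leila argued that an auditor heard that that intern labeled the patent during the audit.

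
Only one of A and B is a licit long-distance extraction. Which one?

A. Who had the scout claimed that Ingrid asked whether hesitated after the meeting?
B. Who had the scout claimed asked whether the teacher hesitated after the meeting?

In A, the wh-phrase is extracted from inside a wh-island (introduced by "whether"), which blocks movement.
In B, the extraction path crosses only that-complement boundaries, which are transparent.
So B is grammatical.

B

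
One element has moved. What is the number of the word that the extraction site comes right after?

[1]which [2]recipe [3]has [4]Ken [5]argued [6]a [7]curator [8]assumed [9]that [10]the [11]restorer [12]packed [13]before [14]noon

12

The displaced element is "which recipe" (word 2).
It is linked across 2 clause boundaries (Ø → that).
It functions as the direct object of "packed", so the gap sits immediately after word 12 ("packed").
Base order: Ken has argued a curator assumed that the restorer packed which recipe before noon.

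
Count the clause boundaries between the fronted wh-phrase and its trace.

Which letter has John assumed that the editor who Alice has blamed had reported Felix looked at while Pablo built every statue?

2

"which letter" is extracted from the PP object of "looked".
Boundaries crossed, outermost first: [that], [Ø] — 2 in total.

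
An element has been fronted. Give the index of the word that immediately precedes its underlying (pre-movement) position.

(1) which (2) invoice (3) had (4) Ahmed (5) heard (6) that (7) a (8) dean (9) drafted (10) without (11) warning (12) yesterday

9

The displaced element is "which invoice" (word 2).
It is linked across 1 clause boundary (that).
It functions as the direct object of "drafted", so the gap sits immediately after word 9 ("drafted").
Base order: Ahmed had heard that a dean drafted which invoice without warning yesterday.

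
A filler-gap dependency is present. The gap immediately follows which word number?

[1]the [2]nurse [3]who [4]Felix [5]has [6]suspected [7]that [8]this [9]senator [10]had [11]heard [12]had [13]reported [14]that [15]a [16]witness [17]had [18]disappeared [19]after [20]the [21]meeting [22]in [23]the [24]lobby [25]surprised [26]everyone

11

The displaced element is "the nurse" (word 2).
It is linked across 2 clause boundaries (that → Ø).
It functions as the subject of "reported", so the gap sits immediately after word 11 ("heard").
Base order: Felix has suspected that this senator had heard the nurse had reported that a witness had disappeared after the meeting in the lobby.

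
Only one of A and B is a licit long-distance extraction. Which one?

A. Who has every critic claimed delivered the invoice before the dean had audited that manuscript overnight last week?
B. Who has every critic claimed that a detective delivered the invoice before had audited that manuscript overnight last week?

A

In B, the wh-phrase is extracted from inside an adjunct island (introduced by "before"), which blocks movement.
In A, the extraction path crosses only that-complement boundaries, which are transparent.
So A is grammatical.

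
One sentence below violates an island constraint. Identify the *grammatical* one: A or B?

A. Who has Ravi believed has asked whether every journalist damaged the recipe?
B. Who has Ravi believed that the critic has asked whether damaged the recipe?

In B, the wh-phrase is extracted from inside a wh-island (introduced by "whether"), which blocks movement.
In A, the extraction path crosses only that-complement boundaries, which are transparent.
So A is grammatical.

A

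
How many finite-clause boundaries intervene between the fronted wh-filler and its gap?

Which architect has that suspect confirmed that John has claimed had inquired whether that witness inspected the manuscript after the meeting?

2

"which architect" is extracted from the subject of "inquired".
Boundaries crossed, outermost first: [that], [Ø] — 2 in total.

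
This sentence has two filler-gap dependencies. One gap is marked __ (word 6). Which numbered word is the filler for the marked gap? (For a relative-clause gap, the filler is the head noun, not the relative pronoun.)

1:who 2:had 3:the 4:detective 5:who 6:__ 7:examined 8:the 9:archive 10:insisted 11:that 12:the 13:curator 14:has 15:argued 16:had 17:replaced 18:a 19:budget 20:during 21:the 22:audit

The marked gap is inside the relative clause, the subject of "examined".
Its filler is the head noun "detective" (via "who"), at word 4.
(The other dependency links word 1 to a gap after word 15.)

4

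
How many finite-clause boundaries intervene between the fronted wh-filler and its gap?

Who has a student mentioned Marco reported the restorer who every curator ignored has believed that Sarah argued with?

3

"who" is extracted from the PP object of "argued".
Boundaries crossed, outermost first: [Ø], [Ø], [that] — 3 in total.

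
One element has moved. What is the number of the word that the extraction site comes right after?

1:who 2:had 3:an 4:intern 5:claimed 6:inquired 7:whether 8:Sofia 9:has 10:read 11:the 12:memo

5

The displaced element is "who" (word 1).
It is linked across 1 clause boundary (Ø).
It functions as the subject of "inquired", so the gap sits immediately after word 5 ("claimed").
Base order: An intern had claimed who inquired whether Sofia has read the memo.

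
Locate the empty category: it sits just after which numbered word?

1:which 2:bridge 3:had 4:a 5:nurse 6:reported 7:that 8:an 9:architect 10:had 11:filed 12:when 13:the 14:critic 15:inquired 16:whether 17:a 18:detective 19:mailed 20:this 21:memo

11

The displaced element is "which bridge" (word 2).
It is linked across 1 clause boundary (that).
It functions as the direct object of "filed", so the gap sits immediately after word 11 ("filed").
Base order: A nurse had reported that an architect had filed which bridge when the critic inquired whether a detective mailed this memo.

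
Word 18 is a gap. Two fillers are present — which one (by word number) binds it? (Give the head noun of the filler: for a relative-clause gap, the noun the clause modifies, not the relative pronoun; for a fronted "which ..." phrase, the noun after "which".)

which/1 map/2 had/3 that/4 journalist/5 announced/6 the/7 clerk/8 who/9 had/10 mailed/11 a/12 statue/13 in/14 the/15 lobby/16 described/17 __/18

2

The marked gap is the direct object of "described".
Its filler is the fronted wh-phrase "which map", at word 2.
(The other dependency links word 8 to a gap after word 9.)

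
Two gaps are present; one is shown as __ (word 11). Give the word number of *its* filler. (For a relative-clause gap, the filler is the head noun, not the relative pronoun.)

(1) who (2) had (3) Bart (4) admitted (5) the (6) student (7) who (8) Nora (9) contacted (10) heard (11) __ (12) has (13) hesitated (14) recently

1

The marked gap is the subject of "hesitated".
Its filler is the fronted wh-phrase "who", at word 1.
(The other dependency links word 6 to a gap after word 9.)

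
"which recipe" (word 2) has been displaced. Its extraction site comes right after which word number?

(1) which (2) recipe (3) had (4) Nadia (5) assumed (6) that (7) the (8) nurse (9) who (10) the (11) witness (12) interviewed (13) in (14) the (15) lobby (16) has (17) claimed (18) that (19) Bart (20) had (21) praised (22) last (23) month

The displaced element is "which recipe" (word 2).
It is linked across 2 clause boundaries (that → that).
It functions as the direct object of "praised", so the gap sits immediately after word 21 ("praised").
Base order: Nadia had assumed that the nurse who the witness interviewed in the lobby has claimed that Bart had praised which recipe last month.

21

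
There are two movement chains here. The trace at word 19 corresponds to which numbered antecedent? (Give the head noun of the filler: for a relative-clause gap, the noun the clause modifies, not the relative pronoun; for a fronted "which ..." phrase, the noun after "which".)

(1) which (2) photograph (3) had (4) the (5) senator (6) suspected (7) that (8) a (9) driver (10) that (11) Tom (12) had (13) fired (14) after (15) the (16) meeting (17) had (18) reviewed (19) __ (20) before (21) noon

The marked gap is the direct object of "reviewed".
Its filler is the fronted wh-phrase "which photograph", at word 2.
(The other dependency links word 9 to a gap after word 13.)

2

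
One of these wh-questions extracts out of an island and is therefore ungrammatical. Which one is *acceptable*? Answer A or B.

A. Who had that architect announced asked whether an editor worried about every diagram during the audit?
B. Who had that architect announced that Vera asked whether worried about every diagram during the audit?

A

In B, the wh-phrase is extracted from inside a wh-island (introduced by "whether"), which blocks movement.
In A, the extraction path crosses only that-complement boundaries, which are transparent.
So A is grammatical.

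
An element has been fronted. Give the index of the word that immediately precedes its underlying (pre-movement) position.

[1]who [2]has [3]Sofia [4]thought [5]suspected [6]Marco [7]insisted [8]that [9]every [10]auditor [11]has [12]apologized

4

The displaced element is "who" (word 1).
It is linked across 1 clause boundary (Ø).
It functions as the subject of "suspected", so the gap sits immediately after word 4 ("thought").
Base order: Sofia has thought who suspected Marco insisted that every auditor has apologized.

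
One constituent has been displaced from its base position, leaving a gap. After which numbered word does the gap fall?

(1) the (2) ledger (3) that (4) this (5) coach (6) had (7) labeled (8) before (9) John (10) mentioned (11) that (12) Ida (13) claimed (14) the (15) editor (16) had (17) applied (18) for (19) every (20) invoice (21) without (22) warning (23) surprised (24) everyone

7

The displaced element is "the ledger" (word 2).
It functions as the direct object of "labeled", so the gap sits immediately after word 7 ("labeled").
Base order: This coach had labeled the ledger before John mentioned that Ida claimed the editor had applied for every invoice without warning.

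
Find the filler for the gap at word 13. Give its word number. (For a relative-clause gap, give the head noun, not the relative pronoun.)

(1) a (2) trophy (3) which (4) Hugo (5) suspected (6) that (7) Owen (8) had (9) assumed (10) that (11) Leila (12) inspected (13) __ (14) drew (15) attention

The gap at 13 is the object of "inspected", inside a relative clause.
The relative pronoun is "which" (word 3); it is bound by the head noun immediately before it.
Its filler is the head noun "trophy", at word 2.

2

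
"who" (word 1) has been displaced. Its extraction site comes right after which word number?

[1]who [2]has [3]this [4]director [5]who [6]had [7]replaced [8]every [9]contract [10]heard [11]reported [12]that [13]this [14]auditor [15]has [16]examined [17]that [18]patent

The displaced element is "who" (word 1).
It is linked across 1 clause boundary (Ø).
It functions as the subject of "reported", so the gap sits immediately after word 10 ("heard").
Base order: This director who had replaced every contract has heard that who reported that this auditor has examined that patent.

10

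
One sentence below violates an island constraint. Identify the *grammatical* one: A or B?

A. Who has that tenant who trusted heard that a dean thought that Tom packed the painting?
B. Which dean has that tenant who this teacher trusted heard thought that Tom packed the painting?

In A, the wh-phrase is extracted from inside a complex-NP island (relative clause) (introduced by "who"), which blocks movement.
In B, the extraction path crosses only that-complement boundaries, which are transparent.
So B is grammatical.

B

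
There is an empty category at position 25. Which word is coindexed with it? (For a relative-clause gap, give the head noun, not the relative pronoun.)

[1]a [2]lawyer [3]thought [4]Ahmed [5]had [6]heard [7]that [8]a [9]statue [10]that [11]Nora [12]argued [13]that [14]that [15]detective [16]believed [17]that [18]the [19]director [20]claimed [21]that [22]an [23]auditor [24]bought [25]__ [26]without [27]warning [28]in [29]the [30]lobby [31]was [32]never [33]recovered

9

The gap at 25 is the object of "bought", inside a relative clause.
The relative pronoun is "that" (word 10); it is bound by the head noun immediately before it.
Its filler is the head noun "statue", at word 9.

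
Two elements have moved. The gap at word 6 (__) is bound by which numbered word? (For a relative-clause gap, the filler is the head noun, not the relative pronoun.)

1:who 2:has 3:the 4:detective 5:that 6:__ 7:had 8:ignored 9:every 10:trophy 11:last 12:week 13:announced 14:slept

4

The marked gap is inside the relative clause, the subject of "ignored".
Its filler is the head noun "detective" (via "that"), at word 4.
(The other dependency links word 1 to a gap after word 13.)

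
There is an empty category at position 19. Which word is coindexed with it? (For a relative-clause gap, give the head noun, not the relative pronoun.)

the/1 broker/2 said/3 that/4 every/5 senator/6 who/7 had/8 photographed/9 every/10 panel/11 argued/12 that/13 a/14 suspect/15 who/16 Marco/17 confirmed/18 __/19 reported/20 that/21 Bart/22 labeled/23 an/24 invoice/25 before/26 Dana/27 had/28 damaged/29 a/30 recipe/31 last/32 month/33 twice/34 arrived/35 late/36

The gap at 19 is the subject of "reported", inside a relative clause.
The relative pronoun is "who" (word 16); it is bound by the head noun immediately before it.
Its filler is the head noun "suspect", at word 15.

15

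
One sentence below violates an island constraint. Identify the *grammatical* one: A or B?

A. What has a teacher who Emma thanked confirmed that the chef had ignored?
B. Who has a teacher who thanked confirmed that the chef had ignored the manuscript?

In B, the wh-phrase is extracted from inside a complex-NP island (relative clause) (introduced by "who"), which blocks movement.
In A, the extraction path crosses only that-complement boundaries, which are transparent.
So A is grammatical.

A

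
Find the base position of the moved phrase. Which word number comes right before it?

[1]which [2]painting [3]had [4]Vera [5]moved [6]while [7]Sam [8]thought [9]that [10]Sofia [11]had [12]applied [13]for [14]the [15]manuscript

5

The displaced element is "which painting" (word 2).
It functions as the direct object of "moved", so the gap sits immediately after word 5 ("moved").
Base order: Vera had moved which painting while Sam thought that Sofia had applied for the manuscript.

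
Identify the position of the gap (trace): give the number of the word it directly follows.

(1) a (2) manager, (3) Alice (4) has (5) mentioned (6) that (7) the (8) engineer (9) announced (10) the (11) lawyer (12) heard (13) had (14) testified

The displaced element is "a manager" (word 2).
It is linked across 3 clause boundaries (that → Ø → Ø).
It functions as the subject of "testified", so the gap sits immediately after word 12 ("heard").
Base order: Alice has mentioned that the engineer announced the lawyer heard a manager had testified.

12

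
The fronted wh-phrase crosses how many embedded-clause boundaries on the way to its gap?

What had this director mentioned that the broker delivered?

1

"what" is extracted from the object of "delivered".
Boundaries crossed, outermost first: [that] — 1 in total.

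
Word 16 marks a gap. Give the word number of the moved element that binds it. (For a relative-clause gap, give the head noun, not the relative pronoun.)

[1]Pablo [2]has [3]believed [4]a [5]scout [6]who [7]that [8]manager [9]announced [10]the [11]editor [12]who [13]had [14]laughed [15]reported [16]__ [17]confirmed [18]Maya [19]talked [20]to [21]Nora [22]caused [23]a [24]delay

The gap at 16 is the subject of "confirmed", inside a relative clause.
The relative pronoun is "who" (word 6); it is bound by the head noun immediately before it.
Its filler is the head noun "scout", at word 5.

5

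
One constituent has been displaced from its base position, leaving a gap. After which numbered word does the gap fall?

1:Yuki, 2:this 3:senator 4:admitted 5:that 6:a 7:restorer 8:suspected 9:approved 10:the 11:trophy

8

The displaced element is "Yuki" (word 1).
It is linked across 2 clause boundaries (that → Ø).
It functions as the subject of "approved", so the gap sits immediately after word 8 ("suspected").
Base order: This senator admitted that a restorer suspected that Yuki approved the trophy.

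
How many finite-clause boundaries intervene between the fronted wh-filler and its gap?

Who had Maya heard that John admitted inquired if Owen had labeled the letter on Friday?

2

"who" is extracted from the subject of "inquired".
Boundaries crossed, outermost first: [that], [Ø] — 2 in total.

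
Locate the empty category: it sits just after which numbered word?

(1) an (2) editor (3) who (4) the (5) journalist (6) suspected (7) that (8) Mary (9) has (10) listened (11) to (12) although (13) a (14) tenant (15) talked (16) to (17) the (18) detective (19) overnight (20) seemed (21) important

11

The displaced element is "an editor" (word 2).
It is linked across 1 clause boundary (that).
It functions as the object of the preposition "to" of "listened", so the gap sits immediately after word 11 ("to").
Base order: The journalist suspected that Mary has listened to an editor although a tenant talked to the detective overnight.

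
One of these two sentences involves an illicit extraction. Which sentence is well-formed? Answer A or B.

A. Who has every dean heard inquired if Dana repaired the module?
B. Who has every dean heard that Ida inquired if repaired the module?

A

In B, the wh-phrase is extracted from inside a wh-island (introduced by "if"), which blocks movement.
In A, the extraction path crosses only that-complement boundaries, which are transparent.
So A is grammatical.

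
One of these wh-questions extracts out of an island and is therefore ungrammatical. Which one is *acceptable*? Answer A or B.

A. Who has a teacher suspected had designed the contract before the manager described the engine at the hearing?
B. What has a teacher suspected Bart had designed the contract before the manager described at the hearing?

A

In B, the wh-phrase is extracted from inside an adjunct island (introduced by "before"), which blocks movement.
In A, the extraction path crosses only that-complement boundaries, which are transparent.
So A is grammatical.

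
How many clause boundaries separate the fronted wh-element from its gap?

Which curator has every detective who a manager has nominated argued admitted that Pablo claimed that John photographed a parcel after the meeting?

1

"which curator" is extracted from the subject of "admitted".
Boundaries crossed, outermost first: [Ø] — 1 in total.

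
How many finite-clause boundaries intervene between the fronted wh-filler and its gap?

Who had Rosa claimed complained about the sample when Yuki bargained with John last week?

1

"who" is extracted from the subject of "complained".
Boundaries crossed, outermost first: [Ø] — 1 in total.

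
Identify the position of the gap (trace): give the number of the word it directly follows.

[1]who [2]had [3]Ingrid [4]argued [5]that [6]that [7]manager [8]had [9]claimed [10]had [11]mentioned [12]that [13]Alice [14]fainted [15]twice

9

The displaced element is "who" (word 1).
It is linked across 2 clause boundaries (that → Ø).
It functions as the subject of "mentioned", so the gap sits immediately after word 9 ("claimed").
Base order: Ingrid had argued that that manager had claimed who had mentioned that Alice fainted twice.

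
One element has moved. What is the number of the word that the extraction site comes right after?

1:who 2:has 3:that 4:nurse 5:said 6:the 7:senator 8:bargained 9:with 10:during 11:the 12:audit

The displaced element is "who" (word 1).
It is linked across 1 clause boundary (Ø).
It functions as the object of the preposition "with" of "bargained", so the gap sits immediately after word 9 ("with").
Base order: That nurse has said the senator bargained with who during the audit.

9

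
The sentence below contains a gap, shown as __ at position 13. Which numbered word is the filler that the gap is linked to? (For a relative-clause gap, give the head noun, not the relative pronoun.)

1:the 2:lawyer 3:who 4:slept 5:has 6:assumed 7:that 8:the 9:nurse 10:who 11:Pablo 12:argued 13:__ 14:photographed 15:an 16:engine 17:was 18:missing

The gap at 13 is the subject of "photographed", inside a relative clause.
The relative pronoun is "who" (word 10); it is bound by the head noun immediately before it.
Its filler is the head noun "nurse", at word 9.

9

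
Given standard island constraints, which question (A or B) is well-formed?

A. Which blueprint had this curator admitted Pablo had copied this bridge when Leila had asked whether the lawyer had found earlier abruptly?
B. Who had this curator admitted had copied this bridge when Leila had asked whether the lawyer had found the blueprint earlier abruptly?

In A, the wh-phrase is extracted from inside an adjunct island (introduced by "when"), which blocks movement.
In B, the extraction path crosses only that-complement boundaries, which are transparent.
So B is grammatical.

B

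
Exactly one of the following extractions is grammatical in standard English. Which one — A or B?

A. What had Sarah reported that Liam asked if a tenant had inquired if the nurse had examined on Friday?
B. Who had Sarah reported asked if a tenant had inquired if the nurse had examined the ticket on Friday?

B

In A, the wh-phrase is extracted from inside a wh-island (introduced by "if"), which blocks movement.
In B, the extraction path crosses only that-complement boundaries, which are transparent.
So B is grammatical.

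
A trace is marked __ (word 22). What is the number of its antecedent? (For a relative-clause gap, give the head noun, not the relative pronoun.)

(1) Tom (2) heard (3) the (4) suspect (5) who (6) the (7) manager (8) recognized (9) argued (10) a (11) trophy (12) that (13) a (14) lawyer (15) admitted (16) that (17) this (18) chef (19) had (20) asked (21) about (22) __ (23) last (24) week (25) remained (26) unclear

The gap at 22 is the prepositional object of "asked", inside a relative clause.
The relative pronoun is "that" (word 12); it is bound by the head noun immediately before it.
Its filler is the head noun "trophy", at word 11.

11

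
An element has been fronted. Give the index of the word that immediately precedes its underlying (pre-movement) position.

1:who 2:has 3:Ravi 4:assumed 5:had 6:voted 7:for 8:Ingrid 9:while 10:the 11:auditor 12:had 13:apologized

4

The displaced element is "who" (word 1).
It is linked across 1 clause boundary (Ø).
It functions as the subject of "voted", so the gap sits immediately after word 4 ("assumed").
Base order: Ravi has assumed that who had voted for Ingrid while the auditor had apologized.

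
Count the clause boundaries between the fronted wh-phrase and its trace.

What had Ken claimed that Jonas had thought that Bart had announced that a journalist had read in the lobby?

3

"what" is extracted from the object of "read".
Boundaries crossed, outermost first: [that], [that], [that] — 3 in total.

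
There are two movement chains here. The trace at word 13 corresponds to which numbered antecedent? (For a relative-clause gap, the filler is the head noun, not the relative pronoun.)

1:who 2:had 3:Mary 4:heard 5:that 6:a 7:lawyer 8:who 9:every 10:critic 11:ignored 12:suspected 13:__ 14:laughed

The marked gap is the subject of "laughed".
Its filler is the fronted wh-phrase "who", at word 1.
(The other dependency links word 7 to a gap after word 11.)

1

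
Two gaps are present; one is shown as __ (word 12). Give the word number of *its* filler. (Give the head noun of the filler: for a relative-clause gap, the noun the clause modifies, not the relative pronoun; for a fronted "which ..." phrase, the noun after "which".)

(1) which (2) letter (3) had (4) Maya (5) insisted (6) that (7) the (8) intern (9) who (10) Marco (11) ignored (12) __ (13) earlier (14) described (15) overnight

8

The marked gap is inside the relative clause, the direct object of "ignored".
Its filler is the head noun "intern" (via "who"), at word 8.
(The other dependency links word 2 to a gap after word 14.)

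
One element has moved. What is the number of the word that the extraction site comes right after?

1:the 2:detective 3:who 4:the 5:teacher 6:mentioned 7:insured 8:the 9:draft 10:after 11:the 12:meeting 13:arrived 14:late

The displaced element is "the detective" (word 2).
It is linked across 1 clause boundary (Ø).
It functions as the subject of "insured", so the gap sits immediately after word 6 ("mentioned").
Base order: The teacher mentioned that the detective insured the draft after the meeting.

6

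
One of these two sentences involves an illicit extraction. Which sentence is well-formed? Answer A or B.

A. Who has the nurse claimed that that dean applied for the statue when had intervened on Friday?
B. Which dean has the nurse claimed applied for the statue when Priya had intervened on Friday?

B

In A, the wh-phrase is extracted from inside an adjunct island (introduced by "when"), which blocks movement.
In B, the extraction path crosses only that-complement boundaries, which are transparent.
So B is grammatical.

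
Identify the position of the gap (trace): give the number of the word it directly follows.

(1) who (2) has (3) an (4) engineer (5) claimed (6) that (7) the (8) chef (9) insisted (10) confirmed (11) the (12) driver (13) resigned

9

The displaced element is "who" (word 1).
It is linked across 2 clause boundaries (that → Ø).
It functions as the subject of "confirmed", so the gap sits immediately after word 9 ("insisted").
Base order: An engineer has claimed that the chef insisted that who confirmed the driver resigned.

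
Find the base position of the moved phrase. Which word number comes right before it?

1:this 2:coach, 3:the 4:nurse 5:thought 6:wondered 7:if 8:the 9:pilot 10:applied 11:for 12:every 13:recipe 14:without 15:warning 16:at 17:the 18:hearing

5

The displaced element is "this coach" (word 2).
It is linked across 1 clause boundary (Ø).
It functions as the subject of "wondered", so the gap sits immediately after word 5 ("thought").
Base order: The nurse thought that this coach wondered if the pilot applied for every recipe without warning at the hearing.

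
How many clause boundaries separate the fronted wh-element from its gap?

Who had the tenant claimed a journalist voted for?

1

"who" is extracted from the PP object of "voted".
Boundaries crossed, outermost first: [Ø] — 1 in total.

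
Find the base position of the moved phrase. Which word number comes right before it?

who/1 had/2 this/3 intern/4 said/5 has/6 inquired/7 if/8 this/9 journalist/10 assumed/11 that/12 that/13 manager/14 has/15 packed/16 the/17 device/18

5

The displaced element is "who" (word 1).
It is linked across 1 clause boundary (Ø).
It functions as the subject of "inquired", so the gap sits immediately after word 5 ("said").
Base order: This intern had said that who has inquired if this journalist assumed that that manager has packed the device.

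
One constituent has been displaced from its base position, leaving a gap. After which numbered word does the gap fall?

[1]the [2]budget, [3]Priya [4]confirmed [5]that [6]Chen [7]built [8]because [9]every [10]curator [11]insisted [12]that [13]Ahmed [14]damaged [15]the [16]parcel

The displaced element is "the budget" (word 2).
It is linked across 1 clause boundary (that).
It functions as the direct object of "built", so the gap sits immediately after word 7 ("built").
Base order: Priya confirmed that Chen built the budget because every curator insisted that Ahmed damaged the parcel.

7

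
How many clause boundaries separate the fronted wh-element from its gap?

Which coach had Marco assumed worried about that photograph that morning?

"which coach" is extracted from the subject of "worried".
Boundaries crossed, outermost first: [Ø] — 1 in total.

1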